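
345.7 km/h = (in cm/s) 9603. Check: 1 km/h = 0.27777778 m/s, so 345.7 km/h = 345.7 * 0.27777778 = 96.027778 m/s. 1 cm/s = 0.01 m/s, so 96.027778 m/s = 96.027778 / 0.01 = 9602.7778 cm/s ≈ 9603 cm/s (4 s.f.).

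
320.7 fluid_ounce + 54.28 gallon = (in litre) 1 fluid_ounce = 2.957353e-05 m^3, so 320.7 fluid_ounce = 320.7 * 2.957353e-05 = 0.0094842309 m^3. 1 gallon = 0.0037854118 m^3, so 54.28 gallon = 54.28 * 0.0037854118 = 0.20547215 m^3. Sum: 0.0094842309 + 0.20547215 = 0.21495638 m^3. 1 litre = 0.001 m^3, so 0.21495638 m^3 = 0.21495638 / 0.001 = 214.95638 litre ≈ 215 litre (4 s.f.). Final answer: 215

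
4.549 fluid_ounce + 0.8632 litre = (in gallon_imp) 0.2195. Check: 1 fluid_ounce = 2.957353e-05 m^3, so 4.549 fluid_ounce = 4.549 * 2.957353e-05 = 0.00013452999 m^3. 1 litre = 0.001 m^3, so 0.8632 litre = 0.8632 * 0.001 = 0.0008632 m^3. Sum: 0.00013452999 + 0.0008632 = 0.00099772999 m^3. 1 gallon_imp = 0.00454609 m^3, so 0.00099772999 m^3 = 0.00099772999 / 0.00454609 = 0.21946992 gallon_imp ≈ 0.2195 gallon_imp (4 s.f.).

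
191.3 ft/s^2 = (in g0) 1 ft/s^2 = 0.3048 m/s^2, so 191.3 ft/s^2 = 191.3 * 0.3048 = 58.30824 m/s^2. 1 g0 = 9.80665 m/s^2, so 58.30824 m/s^2 = 58.30824 / 9.80665 = 5.9457858 g0 ≈ 5.946 g0 (4 s.f.). Final answer: 5.946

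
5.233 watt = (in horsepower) 5.233 watt = 5.233 W. 1 horsepower = 745.69987 W, so 5.233 W = 5.233 / 745.69987 = 0.0070175686 horsepower ≈ 0.007018 horsepower (4 s.f.). Final answer: 0.007018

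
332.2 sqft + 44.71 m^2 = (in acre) 0.01867. Check: 1 sqft = 0.09290304 m^2, so 332.2 sqft = 332.2 * 0.09290304 = 30.86239 m^2. 44.71 m^2 is already in m^2. Sum: 30.86239 + 44.71 = 75.57239 m^2. 1 acre = 4046.8564 m^2, so 75.57239 m^2 = 75.57239 / 4046.8564 = 0.018674344 acre ≈ 0.01867 acre (4 s.f.).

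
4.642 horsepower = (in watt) 1 horsepower = 745.69987 W, so 4.642 horsepower = 4.642 * 745.69987 = 3461.5388 W. 3461.5388 W = 3461.5388 watt ≈ 3462 watt (4 s.f.). Final answer: 3462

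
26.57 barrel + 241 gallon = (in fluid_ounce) 1.737e+05. Check: 1 barrel = 0.15898729 m^3, so 26.57 barrel = 26.57 * 0.15898729 = 4.2242924 m^3. 1 gallon = 0.0037854118 m^3, so 241 gallon = 241 * 0.0037854118 = 0.91228424 m^3. Sum: 4.2242924 + 0.91228424 = 5.1365767 m^3. 1 fluid_ounce = 2.957353e-05 m^3, so 5.1365767 m^3 = 5.1365767 / 2.957353e-05 = 173688.32 fluid_ounce ≈ 1.737e+05 fluid_ounce (4 s.f.).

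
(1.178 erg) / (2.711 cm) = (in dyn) 1 erg = 1e-07 J, so 1.178 erg = 1.178 * 1e-07 = 1.178e-07 J. 1 cm = 0.01 m, so 2.711 cm = 2.711 * 0.01 = 0.02711 m. Combine: 1.178e-07 J / 0.02711 m = 4.3452601e-06 N. 1 dyn = 1e-05 N, so 4.3452601e-06 N = 4.3452601e-06 / 1e-05 = 0.43452601 dyn ≈ 0.4345 dyn (4 s.f.). Final answer: 0.4345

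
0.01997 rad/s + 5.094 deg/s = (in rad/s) 0.01997 rad/s is already in rad/s. 1 deg/s = 0.017453293 rad/s, so 5.094 deg/s = 5.094 * 0.017453293 = 0.088907072 rad/s. Sum: 0.01997 + 0.088907072 = 0.10887707 rad/s. Result: 0.10887707 rad/s ≈ 0.1089 rad/s (4 s.f.). Final answer: 0.1089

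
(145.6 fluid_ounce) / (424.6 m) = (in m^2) 1 fluid_ounce = 2.957353e-05 m^3, so 145.6 fluid_ounce = 145.6 * 2.957353e-05 = 0.0043059059 m^3. 424.6 m is already in m. Combine: 0.0043059059 m^3 / 424.6 m = 1.0141088e-05 m^2. Result: 1.0141088e-05 m^2 ≈ 1.014e-05 m^2 (4 s.f.). Final answer: 1.014e-05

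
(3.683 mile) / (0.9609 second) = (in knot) 1 mile = 1609.344 m, so 3.683 mile = 3.683 * 1609.344 = 5927.214 m. 0.9609 second = 0.9609 s. Combine: 5927.214 m / 0.9609 s = 6168.3983 m/s. 1 knot = 0.51444444 m/s, so 6168.3983 m/s = 6168.3983 / 0.51444444 = 11990.407 knot ≈ 1.199e+04 knot (4 s.f.). Final answer: 1.199e+04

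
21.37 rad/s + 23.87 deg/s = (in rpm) 208. Check: 21.37 rad/s is already in rad/s. 1 deg/s = 0.017453293 rad/s, so 23.87 deg/s = 23.87 * 0.017453293 = 0.41661009 rad/s. Sum: 21.37 + 0.41661009 = 21.78661 rad/s. 1 rpm = 0.10471976 rad/s, so 21.78661 rad/s = 21.78661 / 0.10471976 = 208.0468 rpm ≈ 208 rpm (4 s.f.).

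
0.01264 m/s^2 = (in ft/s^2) 0.04147. Check: 1 ft/s^2 = 0.3048 m/s^2, so 0.01264 m/s^2 = 0.01264 / 0.3048 = 0.041469816 ft/s^2 ≈ 0.04147 ft/s^2 (4 s.f.).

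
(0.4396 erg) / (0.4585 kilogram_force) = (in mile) 1 erg = 1e-07 J, so 0.4396 erg = 0.4396 * 1e-07 = 4.396e-08 J. 1 kilogram_force = 9.80665 N, so 0.4585 kilogram_force = 0.4585 * 9.80665 = 4.496349 N. Combine: 4.396e-08 J / 4.496349 N = 9.7768211e-09 m. 1 mile = 1609.344 m, so 9.7768211e-09 m = 9.7768211e-09 / 1609.344 = 6.075035e-12 mile ≈ 6.075e-12 mile (4 s.f.). Final answer: 6.075e-12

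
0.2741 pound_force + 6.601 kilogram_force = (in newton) 1 pound_force = 4.4482216 N, so 0.2741 pound_force = 0.2741 * 4.4482216 = 1.2192575 N. 1 kilogram_force = 9.80665 N, so 6.601 kilogram_force = 6.601 * 9.80665 = 64.733697 N. Sum: 1.2192575 + 64.733697 = 65.952954 N. 65.952954 N = 65.952954 newton ≈ 65.95 newton (4 s.f.). Final answer: 65.95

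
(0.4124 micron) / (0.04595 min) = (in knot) 2.908e-07. Check: 1 micron = 1e-06 m, so 0.4124 micron = 0.4124 * 1e-06 = 4.124e-07 m. 1 min = 60 s, so 0.04595 min = 0.04595 * 60 = 2.757 s. Combine: 4.124e-07 m / 2.757 s = 1.4958288e-07 m/s. 1 knot = 0.51444444 m/s, so 1.4958288e-07 m/s = 1.4958288e-07 / 0.51444444 = 2.9076586e-07 knot ≈ 2.908e-07 knot (4 s.f.).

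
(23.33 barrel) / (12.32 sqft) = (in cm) 324.1. Check: 1 barrel = 0.15898729 m^3, so 23.33 barrel = 23.33 * 0.15898729 = 3.7091736 m^3. 1 sqft = 0.09290304 m^2, so 12.32 sqft = 12.32 * 0.09290304 = 1.1445655 m^2. Combine: 3.7091736 m^3 / 1.1445655 m^2 = 3.2406828 m. 1 cm = 0.01 m, so 3.2406828 m = 3.2406828 / 0.01 = 324.06828 cm ≈ 324.1 cm (4 s.f.).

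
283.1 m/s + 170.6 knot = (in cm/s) 3.709e+04. Check: 283.1 m/s is already in m/s. 1 knot = 0.51444444 m/s, so 170.6 knot = 170.6 * 0.51444444 = 87.764222 m/s. Sum: 283.1 + 87.764222 = 370.86422 m/s. 1 cm/s = 0.01 m/s, so 370.86422 m/s = 370.86422 / 0.01 = 37086.422 cm/s ≈ 3.709e+04 cm/s (4 s.f.).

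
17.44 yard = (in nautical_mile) 0.008611. Check: 1 yard = 0.9144 m, so 17.44 yard = 17.44 * 0.9144 = 15.947136 m. 1 nautical_mile = 1852 m, so 15.947136 m = 15.947136 / 1852 = 0.0086107646 nautical_mile ≈ 0.008611 nautical_mile (4 s.f.).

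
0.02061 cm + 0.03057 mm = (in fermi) 2.367e+11. Check: 1 cm = 0.01 m, so 0.02061 cm = 0.02061 * 0.01 = 0.0002061 m. 1 mm = 0.001 m, so 0.03057 mm = 0.03057 * 0.001 = 3.057e-05 m. Sum: 0.0002061 + 3.057e-05 = 0.00023667 m. 1 fermi = 1e-15 m, so 0.00023667 m = 0.00023667 / 1e-15 = 2.3667e+11 fermi ≈ 2.367e+11 fermi (4 s.f.).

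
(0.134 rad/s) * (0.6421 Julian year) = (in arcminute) 9.334e+09. Check: 0.134 rad/s is already in rad/s. 1 Julian year = 31557600 s, so 0.6421 Julian year = 0.6421 * 31557600 = 20263135 s. Combine: 0.134 rad/s * 20263135 s = 2715260.1 rad. 1 arcminute = 0.00029088821 rad, so 2715260.1 rad = 2715260.1 / 0.00029088821 = 9.3343766e+09 arcminute ≈ 9.334e+09 arcminute (4 s.f.).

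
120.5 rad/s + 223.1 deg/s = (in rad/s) 120.5 rad/s is already in rad/s. 1 deg/s = 0.017453293 rad/s, so 223.1 deg/s = 223.1 * 0.017453293 = 3.8938296 rad/s. Sum: 120.5 + 3.8938296 = 124.39383 rad/s. Result: 124.39383 rad/s ≈ 124.4 rad/s (4 s.f.). Final answer: 124.4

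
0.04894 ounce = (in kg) 0.001387. Check: 1 ounce = 0.028349523 kg, so 0.04894 ounce = 0.04894 * 0.028349523 = 0.0013874257 kg. Result: 0.0013874257 kg ≈ 0.001387 kg (4 s.f.).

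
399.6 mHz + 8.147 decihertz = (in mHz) 1 mHz = 0.001 Hz, so 399.6 mHz = 399.6 * 0.001 = 0.3996 Hz. 1 decihertz = 0.1 Hz, so 8.147 decihertz = 8.147 * 0.1 = 0.8147 Hz. Sum: 0.3996 + 0.8147 = 1.2143 Hz. 1 mHz = 0.001 Hz, so 1.2143 Hz = 1.2143 / 0.001 = 1214.3 mHz ≈ 1214 mHz (4 s.f.). Final answer: 1214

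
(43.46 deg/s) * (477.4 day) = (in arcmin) 1.076e+11. Check: 1 deg/s = 0.017453293 rad/s, so 43.46 deg/s = 43.46 * 0.017453293 = 0.75852009 rad/s. 1 day = 86400 s, so 477.4 day = 477.4 * 86400 = 41247360 s. Combine: 0.75852009 rad/s * 41247360 s = 31286951 rad. 1 arcmin = 0.00029088821 rad, so 31286951 rad = 31286951 / 0.00029088821 = 1.0755662e+11 arcmin ≈ 1.076e+11 arcmin (4 s.f.).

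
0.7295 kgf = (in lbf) 1.608. Check: 1 kgf = 9.80665 N, so 0.7295 kgf = 0.7295 * 9.80665 = 7.1539512 N. 1 lbf = 4.4482216 N, so 7.1539512 N = 7.1539512 / 4.4482216 = 1.6082722 lbf ≈ 1.608 lbf (4 s.f.).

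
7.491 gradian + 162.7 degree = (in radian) 1 gradian = 0.015707963 rad, so 7.491 gradian = 7.491 * 0.015707963 = 0.11766835 rad. 1 degree = 0.017453293 rad, so 162.7 degree = 162.7 * 0.017453293 = 2.8396507 rad. Sum: 0.11766835 + 2.8396507 = 2.957319 rad. 2.957319 rad = 2.957319 radian ≈ 2.957 radian (4 s.f.). Final answer: 2.957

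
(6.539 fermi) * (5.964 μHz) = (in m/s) 1 fermi = 1e-15 m, so 6.539 fermi = 6.539 * 1e-15 = 6.539e-15 m. 1 μHz = 1e-06 Hz, so 5.964 μHz = 5.964 * 1e-06 = 5.964e-06 Hz. Combine: 6.539e-15 m * 5.964e-06 Hz = 3.8998596e-20 m/s. Result: 3.8998596e-20 m/s ≈ 3.9e-20 m/s (4 s.f.). Final answer: 3.9e-20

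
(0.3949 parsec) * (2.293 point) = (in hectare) 1 parsec = 3.0856776e+16 m, so 0.3949 parsec = 0.3949 * 3.0856776e+16 = 1.2185341e+16 m. 1 point = 0.00035277778 m, so 2.293 point = 2.293 * 0.00035277778 = 0.00080891944 m. Combine: 1.2185341e+16 m * 0.00080891944 m = 9.8569591e+12 m^2. 1 hectare = 10000 m^2, so 9.8569591e+12 m^2 = 9.8569591e+12 / 10000 = 9.8569591e+08 hectare ≈ 9.857e+08 hectare (4 s.f.). Final answer: 9.857e+08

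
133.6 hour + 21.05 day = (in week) 3.802. Check: 1 hour = 3600 s, so 133.6 hour = 133.6 * 3600 = 480960 s. 1 day = 86400 s, so 21.05 day = 21.05 * 86400 = 1818720 s. Sum: 480960 + 1818720 = 2299680 s. 1 week = 604800 s, so 2299680 s = 2299680 / 604800 = 3.802381 week ≈ 3.802 week (4 s.f.).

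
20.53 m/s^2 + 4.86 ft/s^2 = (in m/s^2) 20.53 m/s^2 is already in m/s^2. 1 ft/s^2 = 0.3048 m/s^2, so 4.86 ft/s^2 = 4.86 * 0.3048 = 1.481328 m/s^2. Sum: 20.53 + 1.481328 = 22.011328 m/s^2. Result: 22.011328 m/s^2 ≈ 22.01 m/s^2 (4 s.f.). Final answer: 22.01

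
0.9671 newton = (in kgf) 0.09862. Check: 0.9671 newton = 0.9671 N. 1 kgf = 9.80665 N, so 0.9671 N = 0.9671 / 9.80665 = 0.098616755 kgf ≈ 0.09862 kgf (4 s.f.).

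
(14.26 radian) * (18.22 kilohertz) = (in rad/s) 14.26 radian = 14.26 rad. 1 kilohertz = 1000 Hz, so 18.22 kilohertz = 18.22 * 1000 = 18220 Hz. Combine: 14.26 rad * 18220 Hz = 259817.2 rad/s. Result: 259817.2 rad/s ≈ 2.598e+05 rad/s (4 s.f.). Final answer: 2.598e+05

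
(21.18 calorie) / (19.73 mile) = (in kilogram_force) 1 calorie = 4.184 J, so 21.18 calorie = 21.18 * 4.184 = 88.61712 J. 1 mile = 1609.344 m, so 19.73 mile = 19.73 * 1609.344 = 31752.357 m. Combine: 88.61712 J / 31752.357 m = 0.0027908832 N. 1 kilogram_force = 9.80665 N, so 0.0027908832 N = 0.0027908832 / 9.80665 = 0.00028459088 kilogram_force ≈ 0.0002846 kilogram_force (4 s.f.). Final answer: 0.0002846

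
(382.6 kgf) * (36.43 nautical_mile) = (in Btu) 2.399e+05. Check: 1 kgf = 9.80665 N, so 382.6 kgf = 382.6 * 9.80665 = 3752.0243 N. 1 nautical_mile = 1852 m, so 36.43 nautical_mile = 36.43 * 1852 = 67468.36 m. Combine: 3752.0243 N * 67468.36 m = 2.5314293e+08 J. 1 Btu = 1055.0559 J, so 2.5314293e+08 J = 2.5314293e+08 / 1055.0559 = 239933.2 Btu ≈ 2.399e+05 Btu (4 s.f.).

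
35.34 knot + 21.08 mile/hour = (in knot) 1 knot = 0.51444444 m/s, so 35.34 knot = 35.34 * 0.51444444 = 18.180467 m/s. 1 mile/hour = 0.44704 m/s, so 21.08 mile/hour = 21.08 * 0.44704 = 9.4236032 m/s. Sum: 18.180467 + 9.4236032 = 27.60407 m/s. 1 knot = 0.51444444 m/s, so 27.60407 m/s = 27.60407 / 0.51444444 = 53.658019 knot ≈ 53.66 knot (4 s.f.). Final answer: 53.66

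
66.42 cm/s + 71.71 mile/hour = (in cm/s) 1 cm/s = 0.01 m/s, so 66.42 cm/s = 66.42 * 0.01 = 0.6642 m/s. 1 mile/hour = 0.44704 m/s, so 71.71 mile/hour = 71.71 * 0.44704 = 32.057238 m/s. Sum: 0.6642 + 32.057238 = 32.721438 m/s. 1 cm/s = 0.01 m/s, so 32.721438 m/s = 32.721438 / 0.01 = 3272.1438 cm/s ≈ 3272 cm/s (4 s.f.). Final answer: 3272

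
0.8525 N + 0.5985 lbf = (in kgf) 0.8525 N is already in N. 1 lbf = 4.4482216 N, so 0.5985 lbf = 0.5985 * 4.4482216 = 2.6622606 N. Sum: 0.8525 + 2.6622606 = 3.5147606 N. 1 kgf = 9.80665 N, so 3.5147606 N = 3.5147606 / 9.80665 = 0.35840584 kgf ≈ 0.3584 kgf (4 s.f.). Final answer: 0.3584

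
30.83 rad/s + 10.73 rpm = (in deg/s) 30.83 rad/s is already in rad/s. 1 rpm = 0.10471976 rad/s, so 10.73 rpm = 10.73 * 0.10471976 = 1.123643 rad/s. Sum: 30.83 + 1.123643 = 31.953643 rad/s. 1 deg/s = 0.017453293 rad/s, so 31.953643 rad/s = 31.953643 / 0.017453293 = 1830.8089 deg/s ≈ 1831 deg/s (4 s.f.). Final answer: 1831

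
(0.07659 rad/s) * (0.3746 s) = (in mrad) 28.69. Check: 0.07659 rad/s is already in rad/s. 0.3746 s is already in s. Combine: 0.07659 rad/s * 0.3746 s = 0.028690614 rad. 1 mrad = 0.001 rad, so 0.028690614 rad = 0.028690614 / 0.001 = 28.690614 mrad ≈ 28.69 mrad (4 s.f.).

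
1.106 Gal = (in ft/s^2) 0.03629. Check: 1 Gal = 0.01 m/s^2, so 1.106 Gal = 1.106 * 0.01 = 0.01106 m/s^2. 1 ft/s^2 = 0.3048 m/s^2, so 0.01106 m/s^2 = 0.01106 / 0.3048 = 0.036286089 ft/s^2 ≈ 0.03629 ft/s^2 (4 s.f.).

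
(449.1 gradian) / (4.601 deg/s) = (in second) 1 gradian = 0.015707963 rad, so 449.1 gradian = 449.1 * 0.015707963 = 7.0544463 rad. 1 deg/s = 0.017453293 rad/s, so 4.601 deg/s = 4.601 * 0.017453293 = 0.080302599 rad/s. Combine: 7.0544463 rad / 0.080302599 rad/s = 87.848294 s. 87.848294 s = 87.848294 second ≈ 87.85 second (4 s.f.). Final answer: 87.85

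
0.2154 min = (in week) 2.137e-05. Check: 1 min = 60 s, so 0.2154 min = 0.2154 * 60 = 12.924 s. 1 week = 604800 s, so 12.924 s = 12.924 / 604800 = 2.1369048e-05 week ≈ 2.137e-05 week (4 s.f.).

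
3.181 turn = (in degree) 1 turn = 6.2831853 rad, so 3.181 turn = 3.181 * 6.2831853 = 19.986812 rad. 1 degree = 0.017453293 rad, so 19.986812 rad = 19.986812 / 0.017453293 = 1145.16 degree ≈ 1145 degree (4 s.f.). Final answer: 1145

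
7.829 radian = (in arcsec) 7.829 radian = 7.829 rad. 1 arcsec = 4.8481368e-06 rad, so 7.829 rad = 7.829 / 4.8481368e-06 = 1614847.2 arcsec ≈ 1.615e+06 arcsec (4 s.f.). Final answer: 1.615e+06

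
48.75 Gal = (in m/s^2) 1 Gal = 0.01 m/s^2, so 48.75 Gal = 48.75 * 0.01 = 0.4875 m/s^2. Result: 0.4875 m/s^2. Final answer: 0.4875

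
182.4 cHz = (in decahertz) 1 cHz = 0.01 Hz, so 182.4 cHz = 182.4 * 0.01 = 1.824 Hz. 1 decahertz = 10 Hz, so 1.824 Hz = 1.824 / 10 = 0.1824 decahertz. Final answer: 0.1824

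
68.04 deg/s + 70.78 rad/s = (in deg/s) 1 deg/s = 0.017453293 rad/s, so 68.04 deg/s = 68.04 * 0.017453293 = 1.187522 rad/s. 70.78 rad/s is already in rad/s. Sum: 1.187522 + 70.78 = 71.967522 rad/s. 1 deg/s = 0.017453293 rad/s, so 71.967522 rad/s = 71.967522 / 0.017453293 = 4123.4353 deg/s ≈ 4123 deg/s (4 s.f.). Final answer: 4123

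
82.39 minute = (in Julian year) 1 minute = 60 s, so 82.39 minute = 82.39 * 60 = 4943.4 s. 1 Julian year = 31557600 s, so 4943.4 s = 4943.4 / 31557600 = 0.00015664689 Julian year ≈ 0.0001566 Julian year (4 s.f.). Final answer: 0.0001566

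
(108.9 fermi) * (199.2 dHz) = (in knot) 4.217e-12. Check: 1 fermi = 1e-15 m, so 108.9 fermi = 108.9 * 1e-15 = 1.089e-13 m. 1 dHz = 0.1 Hz, so 199.2 dHz = 199.2 * 0.1 = 19.92 Hz. Combine: 1.089e-13 m * 19.92 Hz = 2.169288e-12 m/s. 1 knot = 0.51444444 m/s, so 2.169288e-12 m/s = 2.169288e-12 / 0.51444444 = 4.2167585e-12 knot ≈ 4.217e-12 knot (4 s.f.).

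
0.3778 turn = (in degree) 1 turn = 6.2831853 rad, so 0.3778 turn = 0.3778 * 6.2831853 = 2.3737874 rad. 1 degree = 0.017453293 rad, so 2.3737874 rad = 2.3737874 / 0.017453293 = 136.008 degree ≈ 136 degree (4 s.f.). Final answer: 136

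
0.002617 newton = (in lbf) 0.002617 newton = 0.002617 N. 1 lbf = 4.4482216 N, so 0.002617 N = 0.002617 / 4.4482216 = 0.000588325 lbf ≈ 0.0005883 lbf (4 s.f.). Final answer: 0.0005883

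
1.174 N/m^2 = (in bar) 1.174e-05. Check: 1.174 N/m^2 = 1.174 Pa. 1 bar = 100000 Pa, so 1.174 Pa = 1.174 / 100000 = 1.174e-05 bar.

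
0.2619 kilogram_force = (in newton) 2.568. Check: 1 kilogram_force = 9.80665 N, so 0.2619 kilogram_force = 0.2619 * 9.80665 = 2.5683616 N. 2.5683616 N = 2.5683616 newton ≈ 2.568 newton (4 s.f.).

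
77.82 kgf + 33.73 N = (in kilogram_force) 1 kgf = 9.80665 N, so 77.82 kgf = 77.82 * 9.80665 = 763.1535 N. 33.73 N is already in N. Sum: 763.1535 + 33.73 = 796.8835 N. 1 kilogram_force = 9.80665 N, so 796.8835 N = 796.8835 / 9.80665 = 81.259503 kilogram_force ≈ 81.26 kilogram_force (4 s.f.). Final answer: 81.26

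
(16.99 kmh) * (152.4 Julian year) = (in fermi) 1 kmh = 0.27777778 m/s, so 16.99 kmh = 16.99 * 0.27777778 = 4.7194444 m/s. 1 Julian year = 31557600 s, so 152.4 Julian year = 152.4 * 31557600 = 4.8093782e+09 s. Combine: 4.7194444 m/s * 4.8093782e+09 s = 2.2697593e+10 m. 1 fermi = 1e-15 m, so 2.2697593e+10 m = 2.2697593e+10 / 1e-15 = 2.2697593e+25 fermi ≈ 2.27e+25 fermi (4 s.f.). Final answer: 2.27e+25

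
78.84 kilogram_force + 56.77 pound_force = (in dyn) 1.026e+08. Check: 1 kilogram_force = 9.80665 N, so 78.84 kilogram_force = 78.84 * 9.80665 = 773.15629 N. 1 pound_force = 4.4482216 N, so 56.77 pound_force = 56.77 * 4.4482216 = 252.52554 N. Sum: 773.15629 + 252.52554 = 1025.6818 N. 1 dyn = 1e-05 N, so 1025.6818 N = 1025.6818 / 1e-05 = 1.0256818e+08 dyn ≈ 1.026e+08 dyn (4 s.f.).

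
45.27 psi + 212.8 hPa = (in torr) 2501. Check: 1 psi = 6894.7573 Pa, so 45.27 psi = 45.27 * 6894.7573 = 312125.66 Pa. 1 hPa = 100 Pa, so 212.8 hPa = 212.8 * 100 = 21280 Pa. Sum: 312125.66 + 21280 = 333405.66 Pa. 1 torr = 133.32237 Pa, so 333405.66 Pa = 333405.66 / 133.32237 = 2500.7481 torr ≈ 2501 torr (4 s.f.).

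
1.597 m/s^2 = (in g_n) 0.1628. Check: 1 g_n = 9.80665 m/s^2, so 1.597 m/s^2 = 1.597 / 9.80665 = 0.16284868 g_n ≈ 0.1628 g_n (4 s.f.).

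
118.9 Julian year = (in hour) 1.042e+06. Check: 1 Julian year = 31557600 s, so 118.9 Julian year = 118.9 * 31557600 = 3.7521986e+09 s. 1 hour = 3600 s, so 3.7521986e+09 s = 3.7521986e+09 / 3600 = 1042277.4 hour ≈ 1.042e+06 hour (4 s.f.).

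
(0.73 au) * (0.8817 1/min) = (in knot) 1 au = 1.4959787e+11 m, so 0.73 au = 0.73 * 1.4959787e+11 = 1.0920645e+11 m. 1 1/min = 0.016666667 Hz, so 0.8817 1/min = 0.8817 * 0.016666667 = 0.014695 Hz. Combine: 1.0920645e+11 m * 0.014695 Hz = 1.6047887e+09 m/s. 1 knot = 0.51444444 m/s, so 1.6047887e+09 m/s = 1.6047887e+09 / 0.51444444 = 3.1194597e+09 knot ≈ 3.119e+09 knot (4 s.f.). Final answer: 3.119e+09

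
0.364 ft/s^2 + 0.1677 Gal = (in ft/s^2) 1 ft/s^2 = 0.3048 m/s^2, so 0.364 ft/s^2 = 0.364 * 0.3048 = 0.1109472 m/s^2. 1 Gal = 0.01 m/s^2, so 0.1677 Gal = 0.1677 * 0.01 = 0.001677 m/s^2. Sum: 0.1109472 + 0.001677 = 0.1126242 m/s^2. 1 ft/s^2 = 0.3048 m/s^2, so 0.1126242 m/s^2 = 0.1126242 / 0.3048 = 0.36950197 ft/s^2 ≈ 0.3695 ft/s^2 (4 s.f.). Final answer: 0.3695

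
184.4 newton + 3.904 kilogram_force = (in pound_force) 184.4 newton = 184.4 N. 1 kilogram_force = 9.80665 N, so 3.904 kilogram_force = 3.904 * 9.80665 = 38.285162 N. Sum: 184.4 + 38.285162 = 222.68516 N. 1 pound_force = 4.4482216 N, so 222.68516 N = 222.68516 / 4.4482216 = 50.061616 pound_force ≈ 50.06 pound_force (4 s.f.). Final answer: 50.06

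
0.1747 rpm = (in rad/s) 0.01829. Check: 1 rpm = 0.10471976 rad/s, so 0.1747 rpm = 0.1747 * 0.10471976 = 0.018294541 rad/s. Result: 0.018294541 rad/s ≈ 0.01829 rad/s (4 s.f.).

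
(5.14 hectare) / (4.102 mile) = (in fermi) 1 hectare = 10000 m^2, so 5.14 hectare = 5.14 * 10000 = 51400 m^2. 1 mile = 1609.344 m, so 4.102 mile = 4.102 * 1609.344 = 6601.5291 m. Combine: 51400 m^2 / 6601.5291 m = 7.7860749 m. 1 fermi = 1e-15 m, so 7.7860749 m = 7.7860749 / 1e-15 = 7.7860749e+15 fermi ≈ 7.786e+15 fermi (4 s.f.). Final answer: 7.786e+15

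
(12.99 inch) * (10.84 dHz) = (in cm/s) 1 inch = 0.0254 m, so 12.99 inch = 12.99 * 0.0254 = 0.329946 m. 1 dHz = 0.1 Hz, so 10.84 dHz = 10.84 * 0.1 = 1.084 Hz. Combine: 0.329946 m * 1.084 Hz = 0.35766146 m/s. 1 cm/s = 0.01 m/s, so 0.35766146 m/s = 0.35766146 / 0.01 = 35.766146 cm/s ≈ 35.77 cm/s (4 s.f.). Final answer: 35.77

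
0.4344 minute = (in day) 1 minute = 60 s, so 0.4344 minute = 0.4344 * 60 = 26.064 s. 1 day = 86400 s, so 26.064 s = 26.064 / 86400 = 0.00030166667 day ≈ 0.0003017 day (4 s.f.). Final answer: 0.0003017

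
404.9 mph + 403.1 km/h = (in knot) 1 mph = 0.44704 m/s, so 404.9 mph = 404.9 * 0.44704 = 181.0065 m/s. 1 km/h = 0.27777778 m/s, so 403.1 km/h = 403.1 * 0.27777778 = 111.97222 m/s. Sum: 181.0065 + 111.97222 = 292.97872 m/s. 1 knot = 0.51444444 m/s, so 292.97872 m/s = 292.97872 / 0.51444444 = 569.50507 knot ≈ 569.5 knot (4 s.f.). Final answer: 569.5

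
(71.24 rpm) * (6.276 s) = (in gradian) 1 rpm = 0.10471976 rad/s, so 71.24 rpm = 71.24 * 0.10471976 = 7.4602354 rad/s. 6.276 s is already in s. Combine: 7.4602354 rad/s * 6.276 s = 46.820437 rad. 1 gradian = 0.015707963 rad, so 46.820437 rad = 46.820437 / 0.015707963 = 2980.6816 gradian ≈ 2981 gradian (4 s.f.). Final answer: 2981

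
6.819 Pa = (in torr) 1 torr = 133.32237 Pa, so 6.819 Pa = 6.819 / 133.32237 = 0.051146706 torr ≈ 0.05115 torr (4 s.f.). Final answer: 0.05115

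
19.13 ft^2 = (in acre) 1 ft^2 = 0.09290304 m^2, so 19.13 ft^2 = 19.13 * 0.09290304 = 1.7772352 m^2. 1 acre = 4046.8564 m^2, so 1.7772352 m^2 = 1.7772352 / 4046.8564 = 0.00043916437 acre ≈ 0.0004392 acre (4 s.f.). Final answer: 0.0004392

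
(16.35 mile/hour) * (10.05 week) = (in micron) 1 mile/hour = 0.44704 m/s, so 16.35 mile/hour = 16.35 * 0.44704 = 7.309104 m/s. 1 week = 604800 s, so 10.05 week = 10.05 * 604800 = 6078240 s. Combine: 7.309104 m/s * 6078240 s = 44426488 m. 1 micron = 1e-06 m, so 44426488 m = 44426488 / 1e-06 = 4.4426488e+13 micron ≈ 4.443e+13 micron (4 s.f.). Final answer: 4.443e+13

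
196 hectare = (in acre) 1 hectare = 10000 m^2, so 196 hectare = 196 * 10000 = 1960000 m^2. 1 acre = 4046.8564 m^2, so 1960000 m^2 = 1960000 / 4046.8564 = 484.32655 acre ≈ 484.3 acre (4 s.f.). Final answer: 484.3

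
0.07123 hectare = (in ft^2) 1 hectare = 10000 m^2, so 0.07123 hectare = 0.07123 * 10000 = 712.3 m^2. 1 ft^2 = 0.09290304 m^2, so 712.3 m^2 = 712.3 / 0.09290304 = 7667.1334 ft^2 ≈ 7667 ft^2 (4 s.f.). Final answer: 7667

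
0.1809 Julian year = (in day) 66.07. Check: 1 Julian year = 31557600 s, so 0.1809 Julian year = 0.1809 * 31557600 = 5708769.8 s. 1 day = 86400 s, so 5708769.8 s = 5708769.8 / 86400 = 66.073725 day ≈ 66.07 day (4 s.f.).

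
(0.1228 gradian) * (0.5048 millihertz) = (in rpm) 1 gradian = 0.015707963 rad, so 0.1228 gradian = 0.1228 * 0.015707963 = 0.0019289379 rad. 1 millihertz = 0.001 Hz, so 0.5048 millihertz = 0.5048 * 0.001 = 0.0005048 Hz. Combine: 0.0019289379 rad * 0.0005048 Hz = 9.7372785e-07 rad/s. 1 rpm = 0.10471976 rad/s, so 9.7372785e-07 rad/s = 9.7372785e-07 / 0.10471976 = 9.298416e-06 rpm ≈ 9.298e-06 rpm (4 s.f.). Final answer: 9.298e-06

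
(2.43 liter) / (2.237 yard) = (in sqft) 1 liter = 0.001 m^3, so 2.43 liter = 2.43 * 0.001 = 0.00243 m^3. 1 yard = 0.9144 m, so 2.237 yard = 2.237 * 0.9144 = 2.0455128 m. Combine: 0.00243 m^3 / 2.0455128 m = 0.0011879662 m^2. 1 sqft = 0.09290304 m^2, so 0.0011879662 m^2 = 0.0011879662 / 0.09290304 = 0.012787161 sqft ≈ 0.01279 sqft (4 s.f.). Final answer: 0.01279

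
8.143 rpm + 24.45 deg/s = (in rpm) 12.22. Check: 1 rpm = 0.10471976 rad/s, so 8.143 rpm = 8.143 * 0.10471976 = 0.85273297 rad/s. 1 deg/s = 0.017453293 rad/s, so 24.45 deg/s = 24.45 * 0.017453293 = 0.426733 rad/s. Sum: 0.85273297 + 0.426733 = 1.279466 rad/s. 1 rpm = 0.10471976 rad/s, so 1.279466 rad/s = 1.279466 / 0.10471976 = 12.218 rpm ≈ 12.22 rpm (4 s.f.).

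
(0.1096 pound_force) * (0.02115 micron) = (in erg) 0.1031. Check: 1 pound_force = 4.4482216 N, so 0.1096 pound_force = 0.1096 * 4.4482216 = 0.48752509 N. 1 micron = 1e-06 m, so 0.02115 micron = 0.02115 * 1e-06 = 2.115e-08 m. Combine: 0.48752509 N * 2.115e-08 m = 1.0311156e-08 J. 1 erg = 1e-07 J, so 1.0311156e-08 J = 1.0311156e-08 / 1e-07 = 0.10311156 erg ≈ 0.1031 erg (4 s.f.).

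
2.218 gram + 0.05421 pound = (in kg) 1 gram = 0.001 kg, so 2.218 gram = 2.218 * 0.001 = 0.002218 kg. 1 pound = 0.45359237 kg, so 0.05421 pound = 0.05421 * 0.45359237 = 0.024589242 kg. Sum: 0.002218 + 0.024589242 = 0.026807242 kg. Result: 0.026807242 kg ≈ 0.02681 kg (4 s.f.). Final answer: 0.02681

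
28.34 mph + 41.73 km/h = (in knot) 47.16. Check: 1 mph = 0.44704 m/s, so 28.34 mph = 28.34 * 0.44704 = 12.669114 m/s. 1 km/h = 0.27777778 m/s, so 41.73 km/h = 41.73 * 0.27777778 = 11.591667 m/s. Sum: 12.669114 + 11.591667 = 24.26078 m/s. 1 knot = 0.51444444 m/s, so 24.26078 m/s = 24.26078 / 0.51444444 = 47.159184 knot ≈ 47.16 knot (4 s.f.).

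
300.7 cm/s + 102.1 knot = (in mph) 1 cm/s = 0.01 m/s, so 300.7 cm/s = 300.7 * 0.01 = 3.007 m/s. 1 knot = 0.51444444 m/s, so 102.1 knot = 102.1 * 0.51444444 = 52.524778 m/s. Sum: 3.007 + 52.524778 = 55.531778 m/s. 1 mph = 0.44704 m/s, so 55.531778 m/s = 55.531778 / 0.44704 = 124.22105 mph ≈ 124.2 mph (4 s.f.). Final answer: 124.2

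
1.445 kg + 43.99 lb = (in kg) 21.4. Check: 1.445 kg is already in kg. 1 lb = 0.45359237 kg, so 43.99 lb = 43.99 * 0.45359237 = 19.953528 kg. Sum: 1.445 + 19.953528 = 21.398528 kg. Result: 21.398528 kg ≈ 21.4 kg (4 s.f.).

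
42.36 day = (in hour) 1 day = 86400 s, so 42.36 day = 42.36 * 86400 = 3659904 s. 1 hour = 3600 s, so 3659904 s = 3659904 / 3600 = 1016.64 hour ≈ 1017 hour (4 s.f.). Final answer: 1017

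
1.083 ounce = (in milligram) 3.07e+04. Check: 1 ounce = 0.028349523 kg, so 1.083 ounce = 1.083 * 0.028349523 = 0.030702534 kg. 1 milligram = 1e-06 kg, so 0.030702534 kg = 0.030702534 / 1e-06 = 30702.534 milligram ≈ 3.07e+04 milligram (4 s.f.).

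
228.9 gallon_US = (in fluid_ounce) 1 gallon_US = 0.0037854118 m^3, so 228.9 gallon_US = 228.9 * 0.0037854118 = 0.86648076 m^3. 1 fluid_ounce = 2.957353e-05 m^3, so 0.86648076 m^3 = 0.86648076 / 2.957353e-05 = 29299.2 fluid_ounce ≈ 2.93e+04 fluid_ounce (4 s.f.). Final answer: 2.93e+04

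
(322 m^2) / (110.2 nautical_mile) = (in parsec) 322 m^2 is already in m^2. 1 nautical_mile = 1852 m, so 110.2 nautical_mile = 110.2 * 1852 = 204090.4 m. Combine: 322 m^2 / 204090.4 m = 0.0015777322 m. 1 parsec = 3.0856776e+16 m, so 0.0015777322 m = 0.0015777322 / 3.0856776e+16 = 5.1130819e-20 parsec ≈ 5.113e-20 parsec (4 s.f.). Final answer: 5.113e-20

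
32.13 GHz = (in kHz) 3.213e+07. Check: 1 GHz = 1e+09 Hz, so 32.13 GHz = 32.13 * 1e+09 = 3.213e+10 Hz. 1 kHz = 1000 Hz, so 3.213e+10 Hz = 3.213e+10 / 1000 = 32130000 kHz ≈ 3.213e+07 kHz (4 s.f.).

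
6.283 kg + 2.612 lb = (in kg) 6.283 kg is already in kg. 1 lb = 0.45359237 kg, so 2.612 lb = 2.612 * 0.45359237 = 1.1847833 kg. Sum: 6.283 + 1.1847833 = 7.4677833 kg. Result: 7.4677833 kg ≈ 7.468 kg (4 s.f.). Final answer: 7.468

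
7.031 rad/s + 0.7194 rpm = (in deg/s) 7.031 rad/s is already in rad/s. 1 rpm = 0.10471976 rad/s, so 0.7194 rpm = 0.7194 * 0.10471976 = 0.075335392 rad/s. Sum: 7.031 + 0.075335392 = 7.1063354 rad/s. 1 deg/s = 0.017453293 rad/s, so 7.1063354 rad/s = 7.1063354 / 0.017453293 = 407.16303 deg/s ≈ 407.2 deg/s (4 s.f.). Final answer: 407.2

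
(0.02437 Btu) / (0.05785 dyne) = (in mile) 1 Btu = 1055.0559 J, so 0.02437 Btu = 0.02437 * 1055.0559 = 25.711711 J. 1 dyne = 1e-05 N, so 0.05785 dyne = 0.05785 * 1e-05 = 5.785e-07 N. Combine: 25.711711 J / 5.785e-07 N = 44445482 m. 1 mile = 1609.344 m, so 44445482 m = 44445482 / 1609.344 = 27617.142 mile ≈ 2.762e+04 mile (4 s.f.). Final answer: 2.762e+04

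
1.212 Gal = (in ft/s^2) 1 Gal = 0.01 m/s^2, so 1.212 Gal = 1.212 * 0.01 = 0.01212 m/s^2. 1 ft/s^2 = 0.3048 m/s^2, so 0.01212 m/s^2 = 0.01212 / 0.3048 = 0.03976378 ft/s^2 ≈ 0.03976 ft/s^2 (4 s.f.). Final answer: 0.03976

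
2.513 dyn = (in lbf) 5.649e-06. Check: 1 dyn = 1e-05 N, so 2.513 dyn = 2.513 * 1e-05 = 2.513e-05 N. 1 lbf = 4.4482216 N, so 2.513e-05 N = 2.513e-05 / 4.4482216 = 5.6494487e-06 lbf ≈ 5.649e-06 lbf (4 s.f.).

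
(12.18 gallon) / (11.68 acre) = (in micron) 1 gallon = 0.0037854118 m^3, so 12.18 gallon = 12.18 * 0.0037854118 = 0.046106316 m^3. 1 acre = 4046.8564 m^2, so 11.68 acre = 11.68 * 4046.8564 = 47267.283 m^2. Combine: 0.046106316 m^3 / 47267.283 m^2 = 9.7543824e-07 m. 1 micron = 1e-06 m, so 9.7543824e-07 m = 9.7543824e-07 / 1e-06 = 0.97543824 micron ≈ 0.9754 micron (4 s.f.). Final answer: 0.9754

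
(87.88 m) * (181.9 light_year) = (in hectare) 87.88 m is already in m. 1 light_year = 9.4607305e+15 m, so 181.9 light_year = 181.9 * 9.4607305e+15 = 1.7209069e+18 m. Combine: 87.88 m * 1.7209069e+18 m = 1.512333e+20 m^2. 1 hectare = 10000 m^2, so 1.512333e+20 m^2 = 1.512333e+20 / 10000 = 1.512333e+16 hectare ≈ 1.512e+16 hectare (4 s.f.). Final answer: 1.512e+16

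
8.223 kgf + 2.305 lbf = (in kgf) 9.269. Check: 1 kgf = 9.80665 N, so 8.223 kgf = 8.223 * 9.80665 = 80.640083 N. 1 lbf = 4.4482216 N, so 2.305 lbf = 2.305 * 4.4482216 = 10.253151 N. Sum: 80.640083 + 10.253151 = 90.893234 N. 1 kgf = 9.80665 N, so 90.893234 N = 90.893234 / 9.80665 = 9.2685304 kgf ≈ 9.269 kgf (4 s.f.).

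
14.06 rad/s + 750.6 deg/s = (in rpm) 14.06 rad/s is already in rad/s. 1 deg/s = 0.017453293 rad/s, so 750.6 deg/s = 750.6 * 0.017453293 = 13.100441 rad/s. Sum: 14.06 + 13.100441 = 27.160441 rad/s. 1 rpm = 0.10471976 rad/s, so 27.160441 rad/s = 27.160441 / 0.10471976 = 259.36311 rpm ≈ 259.4 rpm (4 s.f.). Final answer: 259.4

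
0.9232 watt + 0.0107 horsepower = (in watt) 0.9232 watt = 0.9232 W. 1 horsepower = 745.69987 W, so 0.0107 horsepower = 0.0107 * 745.69987 = 7.9789886 W. Sum: 0.9232 + 7.9789886 = 8.9021886 W. 8.9021886 W = 8.9021886 watt ≈ 8.902 watt (4 s.f.). Final answer: 8.902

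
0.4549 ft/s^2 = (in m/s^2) 0.1387. Check: 1 ft/s^2 = 0.3048 m/s^2, so 0.4549 ft/s^2 = 0.4549 * 0.3048 = 0.13865352 m/s^2. Result: 0.13865352 m/s^2 ≈ 0.1387 m/s^2 (4 s.f.).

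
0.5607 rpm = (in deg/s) 1 rpm = 0.10471976 rad/s, so 0.5607 rpm = 0.5607 * 0.10471976 = 0.058716367 rad/s. 1 deg/s = 0.017453293 rad/s, so 0.058716367 rad/s = 0.058716367 / 0.017453293 = 3.3642 deg/s ≈ 3.364 deg/s (4 s.f.). Final answer: 3.364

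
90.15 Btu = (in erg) 1 Btu = 1055.0559 J, so 90.15 Btu = 90.15 * 1055.0559 = 95113.285 J. 1 erg = 1e-07 J, so 95113.285 J = 95113.285 / 1e-07 = 9.5113285e+11 erg ≈ 9.511e+11 erg (4 s.f.). Final answer: 9.511e+11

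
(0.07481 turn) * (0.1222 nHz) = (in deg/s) 1 turn = 6.2831853 rad, so 0.07481 turn = 0.07481 * 6.2831853 = 0.47004509 rad. 1 nHz = 1e-09 Hz, so 0.1222 nHz = 0.1222 * 1e-09 = 1.222e-10 Hz. Combine: 0.47004509 rad * 1.222e-10 Hz = 5.743951e-11 rad/s. 1 deg/s = 0.017453293 rad/s, so 5.743951e-11 rad/s = 5.743951e-11 / 0.017453293 = 3.2910415e-09 deg/s ≈ 3.291e-09 deg/s (4 s.f.). Final answer: 3.291e-09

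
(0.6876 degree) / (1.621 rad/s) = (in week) 1.224e-08. Check: 1 degree = 0.017453293 rad, so 0.6876 degree = 0.6876 * 0.017453293 = 0.012000884 rad. 1.621 rad/s is already in rad/s. Combine: 0.012000884 rad / 1.621 rad/s = 0.0074033831 s. 1 week = 604800 s, so 0.0074033831 s = 0.0074033831 / 604800 = 1.2241043e-08 week ≈ 1.224e-08 week (4 s.f.).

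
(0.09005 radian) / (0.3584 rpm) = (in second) 2.399. Check: 0.09005 radian = 0.09005 rad. 1 rpm = 0.10471976 rad/s, so 0.3584 rpm = 0.3584 * 0.10471976 = 0.03753156 rad/s. Combine: 0.09005 rad / 0.03753156 rad/s = 2.3993141 s. 2.3993141 s = 2.3993141 second ≈ 2.399 second (4 s.f.).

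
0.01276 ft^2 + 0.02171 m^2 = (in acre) 5.658e-06. Check: 1 ft^2 = 0.09290304 m^2, so 0.01276 ft^2 = 0.01276 * 0.09290304 = 0.0011854428 m^2. 0.02171 m^2 is already in m^2. Sum: 0.0011854428 + 0.02171 = 0.022895443 m^2. 1 acre = 4046.8564 m^2, so 0.022895443 m^2 = 0.022895443 / 4046.8564 = 5.6575871e-06 acre ≈ 5.658e-06 acre (4 s.f.).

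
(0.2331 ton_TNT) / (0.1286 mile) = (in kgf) 1 ton_TNT = 4.184e+09 J, so 0.2331 ton_TNT = 0.2331 * 4.184e+09 = 9.752904e+08 J. 1 mile = 1609.344 m, so 0.1286 mile = 0.1286 * 1609.344 = 206.96164 m. Combine: 9.752904e+08 J / 206.96164 m = 4712421.1 N. 1 kgf = 9.80665 N, so 4712421.1 N = 4712421.1 / 9.80665 = 480533.22 kgf ≈ 4.805e+05 kgf (4 s.f.). Final answer: 4.805e+05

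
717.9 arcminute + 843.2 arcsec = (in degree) 1 arcminute = 0.00029088821 rad, so 717.9 arcminute = 717.9 * 0.00029088821 = 0.20882865 rad. 1 arcsec = 4.8481368e-06 rad, so 843.2 arcsec = 843.2 * 4.8481368e-06 = 0.004087949 rad. Sum: 0.20882865 + 0.004087949 = 0.21291659 rad. 1 degree = 0.017453293 rad, so 0.21291659 rad = 0.21291659 / 0.017453293 = 12.199222 degree ≈ 12.2 degree (4 s.f.). Final answer: 12.2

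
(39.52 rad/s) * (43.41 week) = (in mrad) 1.038e+12. Check: 39.52 rad/s is already in rad/s. 1 week = 604800 s, so 43.41 week = 43.41 * 604800 = 26254368 s. Combine: 39.52 rad/s * 26254368 s = 1.0375726e+09 rad. 1 mrad = 0.001 rad, so 1.0375726e+09 rad = 1.0375726e+09 / 0.001 = 1.0375726e+12 mrad ≈ 1.038e+12 mrad (4 s.f.).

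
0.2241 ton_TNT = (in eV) 1 ton_TNT = 4.184e+09 J, so 0.2241 ton_TNT = 0.2241 * 4.184e+09 = 9.376344e+08 J. 1 eV = 1.6021766e-19 J, so 9.376344e+08 J = 9.376344e+08 / 1.6021766e-19 = 5.8522536e+27 eV ≈ 5.852e+27 eV (4 s.f.). Final answer: 5.852e+27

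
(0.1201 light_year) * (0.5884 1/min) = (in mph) 1 light_year = 9.4607305e+15 m, so 0.1201 light_year = 0.1201 * 9.4607305e+15 = 1.1362337e+15 m. 1 1/min = 0.016666667 Hz, so 0.5884 1/min = 0.5884 * 0.016666667 = 0.0098066667 Hz. Combine: 1.1362337e+15 m * 0.0098066667 Hz = 1.1142665e+13 m/s. 1 mph = 0.44704 m/s, so 1.1142665e+13 m/s = 1.1142665e+13 / 0.44704 = 2.4925433e+13 mph ≈ 2.493e+13 mph (4 s.f.). Final answer: 2.493e+13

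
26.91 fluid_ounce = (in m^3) 0.0007958. Check: 1 fluid_ounce = 2.957353e-05 m^3, so 26.91 fluid_ounce = 26.91 * 2.957353e-05 = 0.00079582368 m^3. Result: 0.00079582368 m^3 ≈ 0.0007958 m^3 (4 s.f.).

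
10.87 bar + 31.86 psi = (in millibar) 1.307e+04. Check: 1 bar = 100000 Pa, so 10.87 bar = 10.87 * 100000 = 1087000 Pa. 1 psi = 6894.7573 Pa, so 31.86 psi = 31.86 * 6894.7573 = 219666.97 Pa. Sum: 1087000 + 219666.97 = 1306667 Pa. 1 millibar = 100 Pa, so 1306667 Pa = 1306667 / 100 = 13066.67 millibar ≈ 1.307e+04 millibar (4 s.f.).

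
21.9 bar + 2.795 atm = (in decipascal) 1 bar = 100000 Pa, so 21.9 bar = 21.9 * 100000 = 2190000 Pa. 1 atm = 101325 Pa, so 2.795 atm = 2.795 * 101325 = 283203.38 Pa. Sum: 2190000 + 283203.38 = 2473203.4 Pa. 1 decipascal = 0.1 Pa, so 2473203.4 Pa = 2473203.4 / 0.1 = 24732034 decipascal ≈ 2.473e+07 decipascal (4 s.f.). Final answer: 2.473e+07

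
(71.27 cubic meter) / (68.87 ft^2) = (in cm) 71.27 cubic meter = 71.27 m^3. 1 ft^2 = 0.09290304 m^2, so 68.87 ft^2 = 68.87 * 0.09290304 = 6.3982324 m^2. Combine: 71.27 m^3 / 6.3982324 m^2 = 11.139014 m. 1 cm = 0.01 m, so 11.139014 m = 11.139014 / 0.01 = 1113.9014 cm ≈ 1114 cm (4 s.f.). Final answer: 1114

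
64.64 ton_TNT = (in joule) 1 ton_TNT = 4.184e+09 J, so 64.64 ton_TNT = 64.64 * 4.184e+09 = 2.7045376e+11 J. 2.7045376e+11 J = 2.7045376e+11 joule ≈ 2.705e+11 joule (4 s.f.). Final answer: 2.705e+11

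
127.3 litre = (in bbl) 1 litre = 0.001 m^3, so 127.3 litre = 127.3 * 0.001 = 0.1273 m^3. 1 bbl = 0.15898729 m^3, so 0.1273 m^3 = 0.1273 / 0.15898729 = 0.80069291 bbl ≈ 0.8007 bbl (4 s.f.). Final answer: 0.8007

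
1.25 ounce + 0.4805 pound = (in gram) 253.4. Check: 1 ounce = 0.028349523 kg, so 1.25 ounce = 1.25 * 0.028349523 = 0.035436904 kg. 1 pound = 0.45359237 kg, so 0.4805 pound = 0.4805 * 0.45359237 = 0.21795113 kg. Sum: 0.035436904 + 0.21795113 = 0.25338804 kg. 1 gram = 0.001 kg, so 0.25338804 kg = 0.25338804 / 0.001 = 253.38804 gram ≈ 253.4 gram (4 s.f.).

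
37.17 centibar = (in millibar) 1 centibar = 1000 Pa, so 37.17 centibar = 37.17 * 1000 = 37170 Pa. 1 millibar = 100 Pa, so 37170 Pa = 37170 / 100 = 371.7 millibar. Final answer: 371.7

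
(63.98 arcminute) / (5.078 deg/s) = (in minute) 0.0035. Check: 1 arcminute = 0.00029088821 rad, so 63.98 arcminute = 63.98 * 0.00029088821 = 0.018611028 rad. 1 deg/s = 0.017453293 rad/s, so 5.078 deg/s = 5.078 * 0.017453293 = 0.088627819 rad/s. Combine: 0.018611028 rad / 0.088627819 rad/s = 0.20999081 s. 1 minute = 60 s, so 0.20999081 s = 0.20999081 / 60 = 0.0034998468 minute ≈ 0.0035 minute (4 s.f.).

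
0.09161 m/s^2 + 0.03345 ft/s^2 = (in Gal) 10.18. Check: 0.09161 m/s^2 is already in m/s^2. 1 ft/s^2 = 0.3048 m/s^2, so 0.03345 ft/s^2 = 0.03345 * 0.3048 = 0.01019556 m/s^2. Sum: 0.09161 + 0.01019556 = 0.10180556 m/s^2. 1 Gal = 0.01 m/s^2, so 0.10180556 m/s^2 = 0.10180556 / 0.01 = 10.180556 Gal ≈ 10.18 Gal (4 s.f.).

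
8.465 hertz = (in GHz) 8.465e-09. Check: 8.465 hertz = 8.465 Hz. 1 GHz = 1e+09 Hz, so 8.465 Hz = 8.465 / 1e+09 = 8.465e-09 GHz.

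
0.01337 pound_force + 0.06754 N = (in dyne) 1 pound_force = 4.4482216 N, so 0.01337 pound_force = 0.01337 * 4.4482216 = 0.059472723 N. 0.06754 N is already in N. Sum: 0.059472723 + 0.06754 = 0.12701272 N. 1 dyne = 1e-05 N, so 0.12701272 N = 0.12701272 / 1e-05 = 12701.272 dyne ≈ 1.27e+04 dyne (4 s.f.). Final answer: 1.27e+04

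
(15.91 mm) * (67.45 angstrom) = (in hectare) 1.073e-14. Check: 1 mm = 0.001 m, so 15.91 mm = 15.91 * 0.001 = 0.01591 m. 1 angstrom = 1e-10 m, so 67.45 angstrom = 67.45 * 1e-10 = 6.745e-09 m. Combine: 0.01591 m * 6.745e-09 m = 1.0731295e-10 m^2. 1 hectare = 10000 m^2, so 1.0731295e-10 m^2 = 1.0731295e-10 / 10000 = 1.0731295e-14 hectare ≈ 1.073e-14 hectare (4 s.f.).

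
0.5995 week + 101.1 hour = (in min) 1 week = 604800 s, so 0.5995 week = 0.5995 * 604800 = 362577.6 s. 1 hour = 3600 s, so 101.1 hour = 101.1 * 3600 = 363960 s. Sum: 362577.6 + 363960 = 726537.6 s. 1 min = 60 s, so 726537.6 s = 726537.6 / 60 = 12108.96 min ≈ 1.211e+04 min (4 s.f.). Final answer: 1.211e+04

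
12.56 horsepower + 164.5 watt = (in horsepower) 12.78. Check: 1 horsepower = 745.69987 W, so 12.56 horsepower = 12.56 * 745.69987 = 9365.9904 W. 164.5 watt = 164.5 W. Sum: 9365.9904 + 164.5 = 9530.4904 W. 1 horsepower = 745.69987 W, so 9530.4904 W = 9530.4904 / 745.69987 = 12.780598 horsepower ≈ 12.78 horsepower (4 s.f.).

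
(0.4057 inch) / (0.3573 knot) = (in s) 0.05606. Check: 1 inch = 0.0254 m, so 0.4057 inch = 0.4057 * 0.0254 = 0.01030478 m. 1 knot = 0.51444444 m/s, so 0.3573 knot = 0.3573 * 0.51444444 = 0.183811 m/s. Combine: 0.01030478 m / 0.183811 m/s = 0.056061824 s. Result: 0.056061824 s ≈ 0.05606 s (4 s.f.).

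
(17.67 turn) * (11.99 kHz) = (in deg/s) 1 turn = 6.2831853 rad, so 17.67 turn = 17.67 * 6.2831853 = 111.02388 rad. 1 kHz = 1000 Hz, so 11.99 kHz = 11.99 * 1000 = 11990 Hz. Combine: 111.02388 rad * 11990 Hz = 1331176.4 rad/s. 1 deg/s = 0.017453293 rad/s, so 1331176.4 rad/s = 1331176.4 / 0.017453293 = 76270788 deg/s ≈ 7.627e+07 deg/s (4 s.f.). Final answer: 7.627e+07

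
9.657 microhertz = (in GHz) 9.657e-15. Check: 1 microhertz = 1e-06 Hz, so 9.657 microhertz = 9.657 * 1e-06 = 9.657e-06 Hz. 1 GHz = 1e+09 Hz, so 9.657e-06 Hz = 9.657e-06 / 1e+09 = 9.657e-15 GHz.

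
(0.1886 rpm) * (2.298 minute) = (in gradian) 173.4. Check: 1 rpm = 0.10471976 rad/s, so 0.1886 rpm = 0.1886 * 0.10471976 = 0.019750146 rad/s. 1 minute = 60 s, so 2.298 minute = 2.298 * 60 = 137.88 s. Combine: 0.019750146 rad/s * 137.88 s = 2.7231501 rad. 1 gradian = 0.015707963 rad, so 2.7231501 rad = 2.7231501 / 0.015707963 = 173.36112 gradian ≈ 173.4 gradian (4 s.f.).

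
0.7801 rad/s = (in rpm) 7.449. Check: 1 rpm = 0.10471976 rad/s, so 0.7801 rad/s = 0.7801 / 0.10471976 = 7.4494063 rpm ≈ 7.449 rpm (4 s.f.).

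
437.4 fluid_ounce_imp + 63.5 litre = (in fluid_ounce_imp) 2672. Check: 1 fluid_ounce_imp = 2.8413063e-05 m^3, so 437.4 fluid_ounce_imp = 437.4 * 2.8413063e-05 = 0.012427874 m^3. 1 litre = 0.001 m^3, so 63.5 litre = 63.5 * 0.001 = 0.0635 m^3. Sum: 0.012427874 + 0.0635 = 0.075927874 m^3. 1 fluid_ounce_imp = 2.8413063e-05 m^3, so 0.075927874 m^3 = 0.075927874 / 2.8413063e-05 = 2672.2876 fluid_ounce_imp ≈ 2672 fluid_ounce_imp (4 s.f.).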